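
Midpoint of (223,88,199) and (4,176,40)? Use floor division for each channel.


Midpoint: each channel = ⌊(C₁+C₂)/2⌋
R: ⌊(223+4)/2⌋ = 113
G: ⌊(88+176)/2⌋ = 132
B: ⌊(199+40)/2⌋ = 119
= RGB(113, 132, 119)


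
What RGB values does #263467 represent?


26 → 38 (R)
34 → 52 (G)
67 → 103 (B)
= RGB(38, 52, 103)


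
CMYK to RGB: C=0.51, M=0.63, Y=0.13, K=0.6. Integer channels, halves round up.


R = 255 × (1-C) × (1-K) = 255 × 0.49 × 0.40 = 49.98 → 50
G = 255 × (1-M) × (1-K) = 255 × 0.37 × 0.40 = 37.74 → 38
B = 255 × (1-Y) × (1-K) = 255 × 0.87 × 0.40 = 88.74 → 89
= RGB(50, 38, 89)


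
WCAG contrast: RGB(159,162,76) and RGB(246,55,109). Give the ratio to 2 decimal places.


Linearize each sRGB channel c=v/255: c/12.92 if c ≤ 0.04045 else ((c+0.055)/1.055)^2.4
L = 0.2126×R_lin + 0.7152×G_lin + 0.0722×B_lin
Color 1 (159,162,76):
  R=159: 159/255≈0.6235 > 0.04045 → ((0.6235+0.055)/1.055)^2.4 ≈ 0.34670
  G=162: 162/255≈0.6353 > 0.04045 → ((0.6353+0.055)/1.055)^2.4 ≈ 0.36131
  B=76: 76/255≈0.2980 > 0.04045 → ((0.2980+0.055)/1.055)^2.4 ≈ 0.07227
  L1 = 0.2126×0.34670 + 0.7152×0.36131 + 0.0722×0.07227 ≈ 0.33733
Color 2 (246,55,109):
  R=246: 246/255≈0.9647 > 0.04045 → ((0.9647+0.055)/1.055)^2.4 ≈ 0.92158
  G=55: 55/255≈0.2157 > 0.04045 → ((0.2157+0.055)/1.055)^2.4 ≈ 0.03820
  B=109: 109/255≈0.4275 > 0.04045 → ((0.4275+0.055)/1.055)^2.4 ≈ 0.15293
  L2 = 0.2126×0.92158 + 0.7152×0.03820 + 0.0722×0.15293 ≈ 0.23429
Lighter = 0.33733, Darker = 0.23429
Ratio = (L_lighter + 0.05) / (L_darker + 0.05)
Ratio = (0.33733 + 0.05) / (0.23429 + 0.05) = 0.38733 / 0.28429 ≈ 1.3624
Ratio ≈ 1.36:1


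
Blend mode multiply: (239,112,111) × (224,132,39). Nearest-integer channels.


Multiply: C = A×B/255, rounded to nearest integer
R: 239×224/255 = 53536/255 ≈ 209.945 → 210
G: 112×132/255 = 14784/255 ≈ 57.976 → 58
B: 111×39/255 = 4329/255 ≈ 16.976 → 17
= RGB(210, 58, 17)


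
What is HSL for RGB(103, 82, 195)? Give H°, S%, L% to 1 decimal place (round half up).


Normalize: R'=103/255≈0.4039, G'=82/255≈0.3216, B'=195/255≈0.7647
Max=195/255, Min=82/255, Δ=Max-Min=113/255
L = (Max+Min)/2 = (195+82)/510 = 277/510 = 0.54313… → L = 54.3%
L > 0.5 → S = Δ/(2-Max-Min) = 113/(510-195-82) = 113/233 = 0.48497… → S = 48.5%
(the 1/255 factors cancel in S and H, so raw channel differences can be used)
Max is B' → H = 60 × ((R-G)/Δ + 4) = 60 × ((103-82)/113 + 4)
  21/113 + 4 = 0.1858… + 4 = 4.1858…
  H = 60 × 4.1858… = 251.150…° → H = 251.2°
= HSL(251.2°, 48.5%, 54.3%)


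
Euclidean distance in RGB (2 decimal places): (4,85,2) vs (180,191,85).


d = √[(R₁-R₂)² + (G₁-G₂)² + (B₁-B₂)²]
d = √[(4-180)² + (85-191)² + (2-85)²]
d = √[30976 + 11236 + 6889]
d = √49101
d ≈ 221.59


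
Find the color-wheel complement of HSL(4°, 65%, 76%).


Complement = opposite side of color wheel = hue + 180°
H' = (4 + 180) mod 360 = 184°
S and L unchanged.
= HSL(184°, 65%, 76%)


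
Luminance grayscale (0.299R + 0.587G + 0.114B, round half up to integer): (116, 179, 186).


Gray = 0.299×R + 0.587×G + 0.114×B
Gray = 0.299×116 + 0.587×179 + 0.114×186
Gray = 34.684 + 105.073 + 21.204
Gray = 160.961 → round half up → 161
Gray = 161


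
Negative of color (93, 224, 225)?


Invert: (255-R, 255-G, 255-B)
R: 255-93 = 162
G: 255-224 = 31
B: 255-225 = 30
= RGB(162, 31, 30)


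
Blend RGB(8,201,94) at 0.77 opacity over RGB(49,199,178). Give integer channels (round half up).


C = α×F + (1-α)×B, with 1-α = 0.23
R: 0.77×8 + 0.23×49 = 6.16 + 11.27 = 17.43 → 17
G: 0.77×201 + 0.23×199 = 154.77 + 45.77 = 200.54 → 201
B: 0.77×94 + 0.23×178 = 72.38 + 40.94 = 113.32 → 113
= RGB(17, 201, 113)


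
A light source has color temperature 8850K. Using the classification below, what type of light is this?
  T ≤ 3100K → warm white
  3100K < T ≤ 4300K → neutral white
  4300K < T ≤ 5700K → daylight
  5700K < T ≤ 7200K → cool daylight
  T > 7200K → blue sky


Temperature: 8850K
8850K > 7200K → blue sky
Classification: blue sky


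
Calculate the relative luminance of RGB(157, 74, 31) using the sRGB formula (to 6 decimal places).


Linearize each channel (sRGB transfer function): c = v/255; c_lin = c/12.92 if c ≤ 0.04045, else ((c+0.055)/1.055)^2.4
  R: 157/255 ≈ 0.615686 > 0.04045 → ((0.615686+0.055)/1.055)^2.4 ≈ 0.337164
  G: 74/255 ≈ 0.290196 > 0.04045 → ((0.290196+0.055)/1.055)^2.4 ≈ 0.068478
  B: 31/255 ≈ 0.121569 > 0.04045 → ((0.121569+0.055)/1.055)^2.4 ≈ 0.013702
R_lin = 0.337164, G_lin = 0.068478, B_lin = 0.013702
L = 0.2126×R + 0.7152×G + 0.0722×B
L = 0.2126×0.337164 + 0.7152×0.068478 + 0.0722×0.013702
L ≈ 0.121646


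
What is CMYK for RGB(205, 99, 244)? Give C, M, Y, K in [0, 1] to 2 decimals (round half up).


R'=205/255≈0.8039, G'=99/255≈0.3882, B'=244/255≈0.9569
K = 1 - max(R',G',B') = 1 - 244/255 = 11/255 = 0.04313… → 0.04
(1-R'-K)/(1-K) simplifies to (max-R)/max with max = 244:
C = (244-205)/244 = 39/244 = 0.15983… → 0.16
M = (244-99)/244 = 145/244 = 0.59426… → 0.59
Y = (244-244)/244 = 0/244 = 0 → 0.00
= CMYK(0.16, 0.59, 0.00, 0.04)


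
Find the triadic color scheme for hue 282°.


Triadic: equally spaced at 120° intervals
H1 = 282°
H2 = (282 + 120) mod 360 = 42°
H3 = (282 + 240) mod 360 = 162°
Triadic = 282°, 42°, 162°


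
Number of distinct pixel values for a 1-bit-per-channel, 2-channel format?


Total bits = 1 bits/channel × 2 channels = 2 bits
Distinct pixel values = 2^2
= 4 pixel values


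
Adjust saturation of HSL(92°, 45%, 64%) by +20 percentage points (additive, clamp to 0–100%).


Original S = 45%
Adjustment = +20 percentage points
New S = 45 + (20) = 65
Clamp to [0, 100] → 65
= HSL(92°, 65%, 64%)


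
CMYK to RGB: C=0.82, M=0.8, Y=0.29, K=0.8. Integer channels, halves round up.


R = 255 × (1-C) × (1-K) = 255 × 0.18 × 0.20 = 9.18 → 9
G = 255 × (1-M) × (1-K) = 255 × 0.20 × 0.20 = 10.2 → 10
B = 255 × (1-Y) × (1-K) = 255 × 0.71 × 0.20 = 36.21 → 36
= RGB(9, 10, 36)


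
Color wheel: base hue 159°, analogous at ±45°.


Base hue: 159°
Left analog: (159 - 45) mod 360 = 114°
Right analog: (159 + 45) mod 360 = 204°
Analogous hues = 114° and 204°


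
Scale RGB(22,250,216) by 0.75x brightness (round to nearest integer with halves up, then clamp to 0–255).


Multiply each channel by 0.75, round half up, clamp to [0, 255]
R: 22×0.75 = 16.5 → round → 17
G: 250×0.75 = 187.5 → round → 188
B: 216×0.75 = 162
= RGB(17, 188, 162)


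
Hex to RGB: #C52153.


C5 → 197 (R)
21 → 33 (G)
53 → 83 (B)
= RGB(197, 33, 83)


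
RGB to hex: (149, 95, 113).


R = 149 → 95 (hex)
G = 95 → 5F (hex)
B = 113 → 71 (hex)
Hex = #955F71


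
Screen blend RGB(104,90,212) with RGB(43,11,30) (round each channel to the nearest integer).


Screen: C = 255 - (255-A)×(255-B)/255, rounded to nearest integer
R: 255 - (255-104)×(255-43)/255 = 255 - 32012/255 ≈ 255 - 125.537 = 129.463 → 129
G: 255 - (255-90)×(255-11)/255 = 255 - 40260/255 ≈ 255 - 157.882 = 97.118 → 97
B: 255 - (255-212)×(255-30)/255 = 255 - 9675/255 ≈ 255 - 37.941 = 217.059 → 217
= RGB(129, 97, 217)


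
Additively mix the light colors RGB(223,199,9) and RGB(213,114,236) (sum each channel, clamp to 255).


Additive: each channel = min(255, C₁+C₂)
R: 223+213 = 436 → 255
G: 199+114 = 313 → 255
B: 9+236 = 245 → 245
= RGB(255, 255, 245)


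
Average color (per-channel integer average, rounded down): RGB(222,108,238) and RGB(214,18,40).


Midpoint: each channel = ⌊(C₁+C₂)/2⌋
R: ⌊(222+214)/2⌋ = 218
G: ⌊(108+18)/2⌋ = 63
B: ⌊(238+40)/2⌋ = 139
= RGB(218, 63, 139)


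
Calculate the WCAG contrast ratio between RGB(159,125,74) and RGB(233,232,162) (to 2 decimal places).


Linearize each sRGB channel c=v/255: c/12.92 if c ≤ 0.04045 else ((c+0.055)/1.055)^2.4
L = 0.2126×R_lin + 0.7152×G_lin + 0.0722×B_lin
Color 1 (159,125,74):
  R=159: 159/255≈0.6235 > 0.04045 → ((0.6235+0.055)/1.055)^2.4 ≈ 0.34670
  G=125: 125/255≈0.4902 > 0.04045 → ((0.4902+0.055)/1.055)^2.4 ≈ 0.20508
  B=74: 74/255≈0.2902 > 0.04045 → ((0.2902+0.055)/1.055)^2.4 ≈ 0.06848
  L1 = 0.2126×0.34670 + 0.7152×0.20508 + 0.0722×0.06848 ≈ 0.22533
Color 2 (233,232,162):
  R=233: 233/255≈0.9137 > 0.04045 → ((0.9137+0.055)/1.055)^2.4 ≈ 0.81485
  G=232: 232/255≈0.9098 > 0.04045 → ((0.9098+0.055)/1.055)^2.4 ≈ 0.80695
  B=162: 162/255≈0.6353 > 0.04045 → ((0.6353+0.055)/1.055)^2.4 ≈ 0.36131
  L2 = 0.2126×0.81485 + 0.7152×0.80695 + 0.0722×0.36131 ≈ 0.77645
Lighter = 0.77645, Darker = 0.22533
Ratio = (L_lighter + 0.05) / (L_darker + 0.05)
Ratio = (0.77645 + 0.05) / (0.22533 + 0.05) = 0.82645 / 0.27533 ≈ 3.0017
Ratio ≈ 3.00:1


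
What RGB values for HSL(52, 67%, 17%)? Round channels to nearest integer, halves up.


H=52°, S=0.67, L=0.17
C = (1-|2L-1|)×S = (1-|-0.66|)×0.67 = 0.2278
H' = H/60 = 52/60 ≈ 0.8667; X = C×(1-|H' mod 2 - 1|) ≈ 0.1974
m = L - C/2 = 0.17 - 0.1139 = 0.0561
Sector ⌊H'⌋ = 0 → (R',G',B') = (0.2278, ≈0.1974, 0.0)
RGB = ((R'+m)×255, (G'+m)×255, (B'+m)×255) = (72.3945, 64.6493, 14.3055)
Round half up → RGB(72, 65, 14)


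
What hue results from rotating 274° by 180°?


New hue = (H + rotation) mod 360
New hue = (274 + 180) mod 360
= 454 mod 360
= 94°


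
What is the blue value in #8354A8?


Color: #8354A8
R = 83 = 131
G = 54 = 84
B = A8 = 168
Blue = 168


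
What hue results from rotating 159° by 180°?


New hue = (H + rotation) mod 360
New hue = (159 + 180) mod 360
= 339 mod 360
= 339°


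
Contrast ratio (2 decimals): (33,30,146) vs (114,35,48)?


Linearize each sRGB channel c=v/255: c/12.92 if c ≤ 0.04045 else ((c+0.055)/1.055)^2.4
L = 0.2126×R_lin + 0.7152×G_lin + 0.0722×B_lin
Color 1 (33,30,146):
  R=33: 33/255≈0.1294 > 0.04045 → ((0.1294+0.055)/1.055)^2.4 ≈ 0.01521
  G=30: 30/255≈0.1176 > 0.04045 → ((0.1176+0.055)/1.055)^2.4 ≈ 0.01298
  B=146: 146/255≈0.5725 > 0.04045 → ((0.5725+0.055)/1.055)^2.4 ≈ 0.28744
  L1 = 0.2126×0.01521 + 0.7152×0.01298 + 0.0722×0.28744 ≈ 0.03327
Color 2 (114,35,48):
  R=114: 114/255≈0.4471 > 0.04045 → ((0.4471+0.055)/1.055)^2.4 ≈ 0.16827
  G=35: 35/255≈0.1373 > 0.04045 → ((0.1373+0.055)/1.055)^2.4 ≈ 0.01681
  B=48: 48/255≈0.1882 > 0.04045 → ((0.1882+0.055)/1.055)^2.4 ≈ 0.02956
  L2 = 0.2126×0.16827 + 0.7152×0.01681 + 0.0722×0.02956 ≈ 0.04993
Lighter = 0.04993, Darker = 0.03327
Ratio = (L_lighter + 0.05) / (L_darker + 0.05)
Ratio = (0.04993 + 0.05) / (0.03327 + 0.05) = 0.09993 / 0.08327 ≈ 1.2000
Ratio ≈ 1.20:1


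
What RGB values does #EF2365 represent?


EF → 239 (R)
23 → 35 (G)
65 → 101 (B)
= RGB(239, 35, 101)


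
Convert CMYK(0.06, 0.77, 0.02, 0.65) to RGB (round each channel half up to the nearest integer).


R = 255 × (1-C) × (1-K) = 255 × 0.94 × 0.35 = 83.895 → 84
G = 255 × (1-M) × (1-K) = 255 × 0.23 × 0.35 = 20.5275 → 21
B = 255 × (1-Y) × (1-K) = 255 × 0.98 × 0.35 = 87.465 → 87
= RGB(84, 21, 87)


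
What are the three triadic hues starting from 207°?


Triadic: equally spaced at 120° intervals
H1 = 207°
H2 = (207 + 120) mod 360 = 327°
H3 = (207 + 240) mod 360 = 87°
Triadic = 207°, 327°, 87°


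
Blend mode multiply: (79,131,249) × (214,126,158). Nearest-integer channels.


Multiply: C = A×B/255, rounded to nearest integer
R: 79×214/255 = 16906/255 ≈ 66.298 → 66
G: 131×126/255 = 16506/255 ≈ 64.729 → 65
B: 249×158/255 = 39342/255 ≈ 154.282 → 154
= RGB(66, 65, 154)


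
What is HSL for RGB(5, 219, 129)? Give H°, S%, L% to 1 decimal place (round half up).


Normalize: R'=5/255≈0.0196, G'=219/255≈0.8588, B'=129/255≈0.5059
Max=219/255, Min=5/255, Δ=Max-Min=214/255
L = (Max+Min)/2 = (219+5)/510 = 224/510 = 0.43921… → L = 43.9%
L ≤ 0.5 → S = Δ/(Max+Min) = 214/(219+5) = 214/224 = 0.95535… → S = 95.5%
(the 1/255 factors cancel in S and H, so raw channel differences can be used)
Max is G' → H = 60 × ((B-R)/Δ + 2) = 60 × ((129-5)/214 + 2)
  124/214 + 2 = 0.5794… + 2 = 2.5794…
  H = 60 × 2.5794… = 154.766…° → H = 154.8°
= HSL(154.8°, 95.5%, 43.9%)


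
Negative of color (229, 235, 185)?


Invert: (255-R, 255-G, 255-B)
R: 255-229 = 26
G: 255-235 = 20
B: 255-185 = 70
= RGB(26, 20, 70)


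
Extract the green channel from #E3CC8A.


Color: #E3CC8A
R = E3 = 227
G = CC = 204
B = 8A = 138
Green = 204


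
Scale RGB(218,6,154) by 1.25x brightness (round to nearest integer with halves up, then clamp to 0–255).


Multiply each channel by 1.25, round half up, clamp to [0, 255]
R: 218×1.25 = 272.5 → round → 273 → clamp → 255
G: 6×1.25 = 7.5 → round → 8
B: 154×1.25 = 192.5 → round → 193
= RGB(255, 8, 193)


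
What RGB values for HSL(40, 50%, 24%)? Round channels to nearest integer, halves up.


H=40°, S=0.50, L=0.24
C = (1-|2L-1|)×S = (1-|-0.52|)×0.50 = 0.24
H' = H/60 = 40/60 ≈ 0.6667; X = C×(1-|H' mod 2 - 1|) = 0.16
m = L - C/2 = 0.24 - 0.12 = 0.12
Sector ⌊H'⌋ = 0 → (R',G',B') = (0.24, 0.16, 0.0)
RGB = ((R'+m)×255, (G'+m)×255, (B'+m)×255) = (91.8, 71.4, 30.6)
Round half up → RGB(92, 71, 31)


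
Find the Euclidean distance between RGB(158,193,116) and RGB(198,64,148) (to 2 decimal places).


d = √[(R₁-R₂)² + (G₁-G₂)² + (B₁-B₂)²]
d = √[(158-198)² + (193-64)² + (116-148)²]
d = √[1600 + 16641 + 1024]
d = √19265
d ≈ 138.80


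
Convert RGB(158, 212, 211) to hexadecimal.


R = 158 → 9E (hex)
G = 212 → D4 (hex)
B = 211 → D3 (hex)
Hex = #9ED4D3


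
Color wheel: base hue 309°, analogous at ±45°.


Base hue: 309°
Left analog: (309 - 45) mod 360 = 264°
Right analog: (309 + 45) mod 360 = 354°
Analogous hues = 264° and 354°


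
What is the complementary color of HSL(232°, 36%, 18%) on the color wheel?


Complement = opposite side of color wheel = hue + 180°
H' = (232 + 180) mod 360 = 52°
S and L unchanged.
= HSL(52°, 36%, 18%)


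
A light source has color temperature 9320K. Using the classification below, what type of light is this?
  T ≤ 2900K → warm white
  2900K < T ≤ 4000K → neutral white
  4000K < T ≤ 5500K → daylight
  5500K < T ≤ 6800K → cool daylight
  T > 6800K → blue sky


Temperature: 9320K
9320K > 6800K → blue sky
Classification: blue sky


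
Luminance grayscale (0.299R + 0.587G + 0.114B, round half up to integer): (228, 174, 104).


Gray = 0.299×R + 0.587×G + 0.114×B
Gray = 0.299×228 + 0.587×174 + 0.114×104
Gray = 68.172 + 102.138 + 11.856
Gray = 182.166 → round half up → 182
Gray = 182


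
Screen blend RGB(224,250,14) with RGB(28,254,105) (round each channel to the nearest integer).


Screen: C = 255 - (255-A)×(255-B)/255, rounded to nearest integer
R: 255 - (255-224)×(255-28)/255 = 255 - 7037/255 ≈ 255 - 27.596 = 227.404 → 227
G: 255 - (255-250)×(255-254)/255 = 255 - 5/255 ≈ 255 - 0.020 = 254.980 → 255
B: 255 - (255-14)×(255-105)/255 = 255 - 36150/255 ≈ 255 - 141.765 = 113.235 → 113
= RGB(227, 255, 113)


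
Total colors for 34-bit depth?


Colors = 2^bits = 2^34
= 17,179,869,184 colors


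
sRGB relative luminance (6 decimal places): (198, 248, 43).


Linearize each channel (sRGB transfer function): c = v/255; c_lin = c/12.92 if c ≤ 0.04045, else ((c+0.055)/1.055)^2.4
  R: 198/255 ≈ 0.776471 > 0.04045 → ((0.776471+0.055)/1.055)^2.4 ≈ 0.564712
  G: 248/255 ≈ 0.972549 > 0.04045 → ((0.972549+0.055)/1.055)^2.4 ≈ 0.938686
  B: 43/255 ≈ 0.168627 > 0.04045 → ((0.168627+0.055)/1.055)^2.4 ≈ 0.024158
R_lin = 0.564712, G_lin = 0.938686, B_lin = 0.024158
L = 0.2126×R + 0.7152×G + 0.0722×B
L = 0.2126×0.564712 + 0.7152×0.938686 + 0.0722×0.024158
L ≈ 0.793150


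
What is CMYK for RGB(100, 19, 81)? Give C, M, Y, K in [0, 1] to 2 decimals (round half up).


R'=100/255≈0.3922, G'=19/255≈0.0745, B'=81/255≈0.3176
K = 1 - max(R',G',B') = 1 - 100/255 = 155/255 = 0.60784… → 0.61
(1-R'-K)/(1-K) simplifies to (max-R)/max with max = 100:
C = (100-100)/100 = 0/100 = 0 → 0.00
M = (100-19)/100 = 81/100 = 0.81 → 0.81
Y = (100-81)/100 = 19/100 = 0.19 → 0.19
= CMYK(0.00, 0.81, 0.19, 0.61)


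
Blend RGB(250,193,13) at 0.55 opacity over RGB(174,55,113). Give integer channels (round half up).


C = α×F + (1-α)×B, with 1-α = 0.45
R: 0.55×250 + 0.45×174 = 137.50 + 78.30 = 215.80 → 216
G: 0.55×193 + 0.45×55 = 106.15 + 24.75 = 130.90 → 131
B: 0.55×13 + 0.45×113 = 7.15 + 50.85 = 58.00 → 58
= RGB(216, 131, 58)


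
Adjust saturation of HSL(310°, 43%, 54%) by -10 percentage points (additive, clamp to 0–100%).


Original S = 43%
Adjustment = -10 percentage points
New S = 43 + (-10) = 33
Clamp to [0, 100] → 33
= HSL(310°, 33%, 54%)


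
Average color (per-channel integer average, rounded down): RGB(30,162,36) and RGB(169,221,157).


Midpoint: each channel = ⌊(C₁+C₂)/2⌋
R: ⌊(30+169)/2⌋ = 99
G: ⌊(162+221)/2⌋ = 191
B: ⌊(36+157)/2⌋ = 96
= RGB(99, 191, 96)


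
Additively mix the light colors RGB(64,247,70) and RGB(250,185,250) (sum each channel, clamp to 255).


Additive: each channel = min(255, C₁+C₂)
R: 64+250 = 314 → 255
G: 247+185 = 432 → 255
B: 70+250 = 320 → 255
= RGB(255, 255, 255)


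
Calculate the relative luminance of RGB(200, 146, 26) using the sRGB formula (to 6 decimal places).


Linearize each channel (sRGB transfer function): c = v/255; c_lin = c/12.92 if c ≤ 0.04045, else ((c+0.055)/1.055)^2.4
  R: 200/255 ≈ 0.784314 > 0.04045 → ((0.784314+0.055)/1.055)^2.4 ≈ 0.577580
  G: 146/255 ≈ 0.572549 > 0.04045 → ((0.572549+0.055)/1.055)^2.4 ≈ 0.287441
  B: 26/255 ≈ 0.101961 > 0.04045 → ((0.101961+0.055)/1.055)^2.4 ≈ 0.010330
R_lin = 0.577580, G_lin = 0.287441, B_lin = 0.010330
L = 0.2126×R + 0.7152×G + 0.0722×B
L = 0.2126×0.577580 + 0.7152×0.287441 + 0.0722×0.010330
L ≈ 0.329117


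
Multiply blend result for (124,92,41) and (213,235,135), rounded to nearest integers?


Multiply: C = A×B/255, rounded to nearest integer
R: 124×213/255 = 26412/255 ≈ 103.576 → 104
G: 92×235/255 = 21620/255 ≈ 84.784 → 85
B: 41×135/255 = 5535/255 ≈ 21.706 → 22
= RGB(104, 85, 22)


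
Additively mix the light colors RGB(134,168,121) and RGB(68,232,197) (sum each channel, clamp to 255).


Additive: each channel = min(255, C₁+C₂)
R: 134+68 = 202 → 202
G: 168+232 = 400 → 255
B: 121+197 = 318 → 255
= RGB(202, 255, 255)


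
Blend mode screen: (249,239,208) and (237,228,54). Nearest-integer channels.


Screen: C = 255 - (255-A)×(255-B)/255, rounded to nearest integer
R: 255 - (255-249)×(255-237)/255 = 255 - 108/255 ≈ 255 - 0.424 = 254.576 → 255
G: 255 - (255-239)×(255-228)/255 = 255 - 432/255 ≈ 255 - 1.694 = 253.306 → 253
B: 255 - (255-208)×(255-54)/255 = 255 - 9447/255 ≈ 255 - 37.047 = 217.953 → 218
= RGB(255, 253, 218)


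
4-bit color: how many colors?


Colors = 2^bits = 2^4
= 16 colors


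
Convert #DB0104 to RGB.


DB → 219 (R)
01 → 1 (G)
04 → 4 (B)
= RGB(219, 1, 4)


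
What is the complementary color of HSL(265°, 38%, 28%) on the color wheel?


Complement = opposite side of color wheel = hue + 180°
H' = (265 + 180) mod 360 = 85°
S and L unchanged.
= HSL(85°, 38%, 28%)


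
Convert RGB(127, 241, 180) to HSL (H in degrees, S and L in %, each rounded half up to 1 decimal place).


Normalize: R'=127/255≈0.4980, G'=241/255≈0.9451, B'=180/255≈0.7059
Max=241/255, Min=127/255, Δ=Max-Min=114/255
L = (Max+Min)/2 = (241+127)/510 = 368/510 = 0.72156… → L = 72.2%
L > 0.5 → S = Δ/(2-Max-Min) = 114/(510-241-127) = 114/142 = 0.80281… → S = 80.3%
(the 1/255 factors cancel in S and H, so raw channel differences can be used)
Max is G' → H = 60 × ((B-R)/Δ + 2) = 60 × ((180-127)/114 + 2)
  53/114 + 2 = 0.4649… + 2 = 2.4649…
  H = 60 × 2.4649… = 147.894…° → H = 147.9°
= HSL(147.9°, 80.3%, 72.2%)


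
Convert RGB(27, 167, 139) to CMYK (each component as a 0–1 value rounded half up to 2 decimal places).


R'=27/255≈0.1059, G'=167/255≈0.6549, B'=139/255≈0.5451
K = 1 - max(R',G',B') = 1 - 167/255 = 88/255 = 0.34509… → 0.35
(1-R'-K)/(1-K) simplifies to (max-R)/max with max = 167:
C = (167-27)/167 = 140/167 = 0.83832… → 0.84
M = (167-167)/167 = 0/167 = 0 → 0.00
Y = (167-139)/167 = 28/167 = 0.16766… → 0.17
= CMYK(0.84, 0.00, 0.17, 0.35)


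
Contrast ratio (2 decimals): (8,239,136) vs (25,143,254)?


Linearize each sRGB channel c=v/255: c/12.92 if c ≤ 0.04045 else ((c+0.055)/1.055)^2.4
L = 0.2126×R_lin + 0.7152×G_lin + 0.0722×B_lin
Color 1 (8,239,136):
  R=8: 8/255≈0.0314 ≤ 0.04045 → 0.0314/12.92 ≈ 0.00243
  G=239: 239/255≈0.9373 > 0.04045 → ((0.9373+0.055)/1.055)^2.4 ≈ 0.86316
  B=136: 136/255≈0.5333 > 0.04045 → ((0.5333+0.055)/1.055)^2.4 ≈ 0.24620
  L1 = 0.2126×0.00243 + 0.7152×0.86316 + 0.0722×0.24620 ≈ 0.63562
Color 2 (25,143,254):
  R=25: 25/255≈0.0980 > 0.04045 → ((0.0980+0.055)/1.055)^2.4 ≈ 0.00972
  G=143: 143/255≈0.5608 > 0.04045 → ((0.5608+0.055)/1.055)^2.4 ≈ 0.27468
  B=254: 254/255≈0.9961 > 0.04045 → ((0.9961+0.055)/1.055)^2.4 ≈ 0.99110
  L2 = 0.2126×0.00972 + 0.7152×0.27468 + 0.0722×0.99110 ≈ 0.27007
Lighter = 0.63562, Darker = 0.27007
Ratio = (L_lighter + 0.05) / (L_darker + 0.05)
Ratio = (0.63562 + 0.05) / (0.27007 + 0.05) = 0.68562 / 0.32007 ≈ 2.1421
Ratio ≈ 2.14:1


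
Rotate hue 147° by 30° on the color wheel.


New hue = (H + rotation) mod 360
New hue = (147 + 30) mod 360
= 177 mod 360
= 177°


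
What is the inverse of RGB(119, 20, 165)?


Invert: (255-R, 255-G, 255-B)
R: 255-119 = 136
G: 255-20 = 235
B: 255-165 = 90
= RGB(136, 235, 90)


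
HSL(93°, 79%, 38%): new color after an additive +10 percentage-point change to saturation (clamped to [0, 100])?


Original S = 79%
Adjustment = +10 percentage points
New S = 79 + (10) = 89
Clamp to [0, 100] → 89
= HSL(93°, 89%, 38%)


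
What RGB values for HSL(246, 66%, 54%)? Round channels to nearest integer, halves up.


H=246°, S=0.66, L=0.54
C = (1-|2L-1|)×S = (1-|0.08|)×0.66 = 0.6072
H' = H/60 = 246/60 ≈ 4.1000; X = C×(1-|H' mod 2 - 1|) = 0.06072
m = L - C/2 = 0.54 - 0.3036 = 0.2364
Sector ⌊H'⌋ = 4 → (R',G',B') = (0.06072, 0.0, 0.6072)
RGB = ((R'+m)×255, (G'+m)×255, (B'+m)×255) = (75.7656, 60.282, 215.118)
Round half up → RGB(76, 60, 215)


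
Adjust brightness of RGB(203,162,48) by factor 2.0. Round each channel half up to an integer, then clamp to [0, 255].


Multiply each channel by 2.0, round half up, clamp to [0, 255]
R: 203×2.0 = 406 → clamp → 255
G: 162×2.0 = 324 → clamp → 255
B: 48×2.0 = 96
= RGB(255, 255, 96)


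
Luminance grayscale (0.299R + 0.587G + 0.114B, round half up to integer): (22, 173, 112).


Gray = 0.299×R + 0.587×G + 0.114×B
Gray = 0.299×22 + 0.587×173 + 0.114×112
Gray = 6.578 + 101.551 + 12.768
Gray = 120.897 → round half up → 121
Gray = 121


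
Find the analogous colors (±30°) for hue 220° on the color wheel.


Base hue: 220°
Left analog: (220 - 30) mod 360 = 190°
Right analog: (220 + 30) mod 360 = 250°
Analogous hues = 190° and 250°


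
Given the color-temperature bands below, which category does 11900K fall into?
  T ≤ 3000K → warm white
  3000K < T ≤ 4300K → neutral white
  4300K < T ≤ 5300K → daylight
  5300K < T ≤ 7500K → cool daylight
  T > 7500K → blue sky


Temperature: 11900K
11900K > 7500K → blue sky
Classification: blue sky


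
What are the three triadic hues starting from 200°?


Triadic: equally spaced at 120° intervals
H1 = 200°
H2 = (200 + 120) mod 360 = 320°
H3 = (200 + 240) mod 360 = 80°
Triadic = 200°, 320°, 80°


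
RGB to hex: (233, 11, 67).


R = 233 → E9 (hex)
G = 11 → 0B (hex)
B = 67 → 43 (hex)
Hex = #E90B43


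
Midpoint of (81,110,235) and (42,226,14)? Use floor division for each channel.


Midpoint: each channel = ⌊(C₁+C₂)/2⌋
R: ⌊(81+42)/2⌋ = 61
G: ⌊(110+226)/2⌋ = 168
B: ⌊(235+14)/2⌋ = 124
= RGB(61, 168, 124)


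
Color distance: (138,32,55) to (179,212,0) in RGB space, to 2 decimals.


d = √[(R₁-R₂)² + (G₁-G₂)² + (B₁-B₂)²]
d = √[(138-179)² + (32-212)² + (55-0)²]
d = √[1681 + 32400 + 3025]
d = √37106
d ≈ 192.63


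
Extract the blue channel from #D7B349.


Color: #D7B349
R = D7 = 215
G = B3 = 179
B = 49 = 73
Blue = 73


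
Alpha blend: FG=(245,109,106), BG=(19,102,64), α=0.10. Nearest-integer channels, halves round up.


C = α×F + (1-α)×B, with 1-α = 0.90
R: 0.10×245 + 0.90×19 = 24.50 + 17.10 = 41.60 → 42
G: 0.10×109 + 0.90×102 = 10.90 + 91.80 = 102.70 → 103
B: 0.10×106 + 0.90×64 = 10.60 + 57.60 = 68.20 → 68
= RGB(42, 103, 68)


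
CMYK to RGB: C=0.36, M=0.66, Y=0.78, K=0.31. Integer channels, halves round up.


R = 255 × (1-C) × (1-K) = 255 × 0.64 × 0.69 = 112.608 → 113
G = 255 × (1-M) × (1-K) = 255 × 0.34 × 0.69 = 59.823 → 60
B = 255 × (1-Y) × (1-K) = 255 × 0.22 × 0.69 = 38.709 → 39
= RGB(113, 60, 39)


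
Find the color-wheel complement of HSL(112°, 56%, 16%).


Complement = opposite side of color wheel = hue + 180°
H' = (112 + 180) mod 360 = 292°
S and L unchanged.
= HSL(292°, 56%, 16%)


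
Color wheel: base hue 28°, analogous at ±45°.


Base hue: 28°
Left analog: (28 - 45) mod 360 = 343°
Right analog: (28 + 45) mod 360 = 73°
Analogous hues = 343° and 73°


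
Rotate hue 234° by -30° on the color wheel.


New hue = (H + rotation) mod 360
New hue = (234 -30) mod 360
= 204 mod 360
= 204°


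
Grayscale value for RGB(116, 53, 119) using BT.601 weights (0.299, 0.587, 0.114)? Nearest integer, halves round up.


Gray = 0.299×R + 0.587×G + 0.114×B
Gray = 0.299×116 + 0.587×53 + 0.114×119
Gray = 34.684 + 31.111 + 13.566
Gray = 79.361 → round half up → 79
Gray = 79


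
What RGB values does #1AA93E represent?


1A → 26 (R)
A9 → 169 (G)
3E → 62 (B)
= RGB(26, 169, 62)


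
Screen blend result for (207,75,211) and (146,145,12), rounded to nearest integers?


Screen: C = 255 - (255-A)×(255-B)/255, rounded to nearest integer
R: 255 - (255-207)×(255-146)/255 = 255 - 5232/255 ≈ 255 - 20.518 = 234.482 → 234
G: 255 - (255-75)×(255-145)/255 = 255 - 19800/255 ≈ 255 - 77.647 = 177.353 → 177
B: 255 - (255-211)×(255-12)/255 = 255 - 10692/255 ≈ 255 - 41.929 = 213.071 → 213
= RGB(234, 177, 213)


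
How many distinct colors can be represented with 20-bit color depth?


Colors = 2^bits = 2^20
= 1,048,576 colors


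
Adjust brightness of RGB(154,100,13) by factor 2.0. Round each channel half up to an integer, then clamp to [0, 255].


Multiply each channel by 2.0, round half up, clamp to [0, 255]
R: 154×2.0 = 308 → clamp → 255
G: 100×2.0 = 200
B: 13×2.0 = 26
= RGB(255, 200, 26)


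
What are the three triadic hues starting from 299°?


Triadic: equally spaced at 120° intervals
H1 = 299°
H2 = (299 + 120) mod 360 = 59°
H3 = (299 + 240) mod 360 = 179°
Triadic = 299°, 59°, 179°


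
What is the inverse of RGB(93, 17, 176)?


Invert: (255-R, 255-G, 255-B)
R: 255-93 = 162
G: 255-17 = 238
B: 255-176 = 79
= RGB(162, 238, 79)


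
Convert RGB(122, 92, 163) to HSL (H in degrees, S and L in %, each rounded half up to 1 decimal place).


Normalize: R'=122/255≈0.4784, G'=92/255≈0.3608, B'=163/255≈0.6392
Max=163/255, Min=92/255, Δ=Max-Min=71/255
L = (Max+Min)/2 = (163+92)/510 = 255/510 = 0.5 → L = 50.0%
L ≤ 0.5 → S = Δ/(Max+Min) = 71/(163+92) = 71/255 = 0.27843… → S = 27.8%
(the 1/255 factors cancel in S and H, so raw channel differences can be used)
Max is B' → H = 60 × ((R-G)/Δ + 4) = 60 × ((122-92)/71 + 4)
  30/71 + 4 = 0.4225… + 4 = 4.4225…
  H = 60 × 4.4225… = 265.352…° → H = 265.4°
= HSL(265.4°, 27.8%, 50.0%)


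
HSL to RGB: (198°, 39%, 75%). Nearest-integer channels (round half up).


H=198°, S=0.39, L=0.75
C = (1-|2L-1|)×S = (1-|0.50|)×0.39 = 0.195
H' = H/60 = 198/60 ≈ 3.3000; X = C×(1-|H' mod 2 - 1|) = 0.1365
m = L - C/2 = 0.75 - 0.0975 = 0.6525
Sector ⌊H'⌋ = 3 → (R',G',B') = (0.0, 0.1365, 0.195)
RGB = ((R'+m)×255, (G'+m)×255, (B'+m)×255) = (166.3875, 201.195, 216.1125)
Round half up → RGB(166, 201, 216)


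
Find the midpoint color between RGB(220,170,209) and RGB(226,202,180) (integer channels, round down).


Midpoint: each channel = ⌊(C₁+C₂)/2⌋
R: ⌊(220+226)/2⌋ = 223
G: ⌊(170+202)/2⌋ = 186
B: ⌊(209+180)/2⌋ = 194
= RGB(223, 186, 194)


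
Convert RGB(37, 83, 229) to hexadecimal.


R = 37 → 25 (hex)
G = 83 → 53 (hex)
B = 229 → E5 (hex)
Hex = #2553E5


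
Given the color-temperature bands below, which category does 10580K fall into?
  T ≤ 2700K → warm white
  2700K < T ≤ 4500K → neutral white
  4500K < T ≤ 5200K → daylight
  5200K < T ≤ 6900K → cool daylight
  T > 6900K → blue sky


Temperature: 10580K
10580K > 6900K → blue sky
Classification: blue sky


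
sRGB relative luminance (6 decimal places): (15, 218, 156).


Linearize each channel (sRGB transfer function): c = v/255; c_lin = c/12.92 if c ≤ 0.04045, else ((c+0.055)/1.055)^2.4
  R: 15/255 ≈ 0.058824 > 0.04045 → ((0.058824+0.055)/1.055)^2.4 ≈ 0.004777
  G: 218/255 ≈ 0.854902 > 0.04045 → ((0.854902+0.055)/1.055)^2.4 ≈ 0.701102
  B: 156/255 ≈ 0.611765 > 0.04045 → ((0.611765+0.055)/1.055)^2.4 ≈ 0.332452
R_lin = 0.004777, G_lin = 0.701102, B_lin = 0.332452
L = 0.2126×R + 0.7152×G + 0.0722×B
L = 0.2126×0.004777 + 0.7152×0.701102 + 0.0722×0.332452
L ≈ 0.526447


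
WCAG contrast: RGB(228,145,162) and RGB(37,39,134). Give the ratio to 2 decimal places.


Linearize each sRGB channel c=v/255: c/12.92 if c ≤ 0.04045 else ((c+0.055)/1.055)^2.4
L = 0.2126×R_lin + 0.7152×G_lin + 0.0722×B_lin
Color 1 (228,145,162):
  R=228: 228/255≈0.8941 > 0.04045 → ((0.8941+0.055)/1.055)^2.4 ≈ 0.77582
  G=145: 145/255≈0.5686 > 0.04045 → ((0.5686+0.055)/1.055)^2.4 ≈ 0.28315
  B=162: 162/255≈0.6353 > 0.04045 → ((0.6353+0.055)/1.055)^2.4 ≈ 0.36131
  L1 = 0.2126×0.77582 + 0.7152×0.28315 + 0.0722×0.36131 ≈ 0.39353
Color 2 (37,39,134):
  R=37: 37/255≈0.1451 > 0.04045 → ((0.1451+0.055)/1.055)^2.4 ≈ 0.01850
  G=39: 39/255≈0.1529 > 0.04045 → ((0.1529+0.055)/1.055)^2.4 ≈ 0.02029
  B=134: 134/255≈0.5255 > 0.04045 → ((0.5255+0.055)/1.055)^2.4 ≈ 0.23840
  L2 = 0.2126×0.01850 + 0.7152×0.02029 + 0.0722×0.23840 ≈ 0.03566
Lighter = 0.39353, Darker = 0.03566
Ratio = (L_lighter + 0.05) / (L_darker + 0.05)
Ratio = (0.39353 + 0.05) / (0.03566 + 0.05) = 0.44353 / 0.08566 ≈ 5.1781
Ratio ≈ 5.18:1


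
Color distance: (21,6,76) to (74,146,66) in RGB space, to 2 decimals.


d = √[(R₁-R₂)² + (G₁-G₂)² + (B₁-B₂)²]
d = √[(21-74)² + (6-146)² + (76-66)²]
d = √[2809 + 19600 + 100]
d = √22509
d ≈ 150.03


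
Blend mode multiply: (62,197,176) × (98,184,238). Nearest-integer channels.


Multiply: C = A×B/255, rounded to nearest integer
R: 62×98/255 = 6076/255 ≈ 23.827 → 24
G: 197×184/255 = 36248/255 ≈ 142.149 → 142
B: 176×238/255 = 41888/255 ≈ 164.267 → 164
= RGB(24, 142, 164)


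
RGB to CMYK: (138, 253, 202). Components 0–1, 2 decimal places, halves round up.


R'=138/255≈0.5412, G'=253/255≈0.9922, B'=202/255≈0.7922
K = 1 - max(R',G',B') = 1 - 253/255 = 2/255 = 0.00784… → 0.01
(1-R'-K)/(1-K) simplifies to (max-R)/max with max = 253:
C = (253-138)/253 = 115/253 = 0.45454… → 0.45
M = (253-253)/253 = 0/253 = 0 → 0.00
Y = (253-202)/253 = 51/253 = 0.20158… → 0.20
= CMYK(0.45, 0.00, 0.20, 0.01)


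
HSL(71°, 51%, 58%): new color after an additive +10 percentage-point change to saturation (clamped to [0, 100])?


Original S = 51%
Adjustment = +10 percentage points
New S = 51 + (10) = 61
Clamp to [0, 100] → 61
= HSL(71°, 61%, 58%)


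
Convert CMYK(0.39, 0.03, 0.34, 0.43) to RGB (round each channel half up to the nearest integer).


R = 255 × (1-C) × (1-K) = 255 × 0.61 × 0.57 = 88.6635 → 89
G = 255 × (1-M) × (1-K) = 255 × 0.97 × 0.57 = 140.9895 → 141
B = 255 × (1-Y) × (1-K) = 255 × 0.66 × 0.57 = 95.931 → 96
= RGB(89, 141, 96)


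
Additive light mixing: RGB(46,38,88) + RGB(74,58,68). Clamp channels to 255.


Additive: each channel = min(255, C₁+C₂)
R: 46+74 = 120 → 120
G: 38+58 = 96 → 96
B: 88+68 = 156 → 156
= RGB(120, 96, 156)


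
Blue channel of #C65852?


Color: #C65852
R = C6 = 198
G = 58 = 88
B = 52 = 82
Blue = 82


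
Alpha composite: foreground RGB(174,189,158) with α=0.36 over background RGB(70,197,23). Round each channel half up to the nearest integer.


C = α×F + (1-α)×B, with 1-α = 0.64
R: 0.36×174 + 0.64×70 = 62.64 + 44.80 = 107.44 → 107
G: 0.36×189 + 0.64×197 = 68.04 + 126.08 = 194.12 → 194
B: 0.36×158 + 0.64×23 = 56.88 + 14.72 = 71.60 → 72
= RGB(107, 194, 72)


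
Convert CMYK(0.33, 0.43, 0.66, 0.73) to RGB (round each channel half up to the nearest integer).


R = 255 × (1-C) × (1-K) = 255 × 0.67 × 0.27 = 46.1295 → 46
G = 255 × (1-M) × (1-K) = 255 × 0.57 × 0.27 = 39.2445 → 39
B = 255 × (1-Y) × (1-K) = 255 × 0.34 × 0.27 = 23.409 → 23
= RGB(46, 39, 23)


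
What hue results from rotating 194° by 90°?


New hue = (H + rotation) mod 360
New hue = (194 + 90) mod 360
= 284 mod 360
= 284°


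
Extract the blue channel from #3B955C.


Color: #3B955C
R = 3B = 59
G = 95 = 149
B = 5C = 92
Blue = 92


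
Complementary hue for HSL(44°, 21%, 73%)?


Complement = opposite side of color wheel = hue + 180°
H' = (44 + 180) mod 360 = 224°
S and L unchanged.
= HSL(224°, 21%, 73%)


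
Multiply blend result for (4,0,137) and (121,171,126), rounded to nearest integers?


Multiply: C = A×B/255, rounded to nearest integer
R: 4×121/255 = 484/255 ≈ 1.898 → 2
G: 0×171/255 = 0/255 ≈ 0.000 → 0
B: 137×126/255 = 17262/255 ≈ 67.694 → 68
= RGB(2, 0, 68)


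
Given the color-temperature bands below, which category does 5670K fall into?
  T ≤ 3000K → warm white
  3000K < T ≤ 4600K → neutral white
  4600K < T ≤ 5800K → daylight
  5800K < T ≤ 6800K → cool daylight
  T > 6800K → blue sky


Temperature: 5670K
4600K < 5670K ≤ 5800K → daylight
Classification: daylight


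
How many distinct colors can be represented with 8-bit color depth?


Colors = 2^bits = 2^8
= 256 colors


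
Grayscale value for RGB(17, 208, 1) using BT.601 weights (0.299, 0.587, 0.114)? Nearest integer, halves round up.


Gray = 0.299×R + 0.587×G + 0.114×B
Gray = 0.299×17 + 0.587×208 + 0.114×1
Gray = 5.083 + 122.096 + 0.114
Gray = 127.293 → round half up → 127
Gray = 127


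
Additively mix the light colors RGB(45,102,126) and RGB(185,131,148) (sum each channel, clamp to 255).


Additive: each channel = min(255, C₁+C₂)
R: 45+185 = 230 → 230
G: 102+131 = 233 → 233
B: 126+148 = 274 → 255
= RGB(230, 233, 255)


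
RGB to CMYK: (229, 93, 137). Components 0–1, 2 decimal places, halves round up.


R'=229/255≈0.8980, G'=93/255≈0.3647, B'=137/255≈0.5373
K = 1 - max(R',G',B') = 1 - 229/255 = 26/255 = 0.10196… → 0.10
(1-R'-K)/(1-K) simplifies to (max-R)/max with max = 229:
C = (229-229)/229 = 0/229 = 0 → 0.00
M = (229-93)/229 = 136/229 = 0.59388… → 0.59
Y = (229-137)/229 = 92/229 = 0.40174… → 0.40
= CMYK(0.00, 0.59, 0.40, 0.10)


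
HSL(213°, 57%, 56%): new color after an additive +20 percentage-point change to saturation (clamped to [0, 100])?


Original S = 57%
Adjustment = +20 percentage points
New S = 57 + (20) = 77
Clamp to [0, 100] → 77
= HSL(213°, 77%, 56%)


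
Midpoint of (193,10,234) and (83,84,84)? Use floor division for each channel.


Midpoint: each channel = ⌊(C₁+C₂)/2⌋
R: ⌊(193+83)/2⌋ = 138
G: ⌊(10+84)/2⌋ = 47
B: ⌊(234+84)/2⌋ = 159
= RGB(138, 47, 159)


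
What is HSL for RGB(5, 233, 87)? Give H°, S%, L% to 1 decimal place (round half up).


Normalize: R'=5/255≈0.0196, G'=233/255≈0.9137, B'=87/255≈0.3412
Max=233/255, Min=5/255, Δ=Max-Min=228/255
L = (Max+Min)/2 = (233+5)/510 = 238/510 = 0.46666… → L = 46.7%
L ≤ 0.5 → S = Δ/(Max+Min) = 228/(233+5) = 228/238 = 0.95798… → S = 95.8%
(the 1/255 factors cancel in S and H, so raw channel differences can be used)
Max is G' → H = 60 × ((B-R)/Δ + 2) = 60 × ((87-5)/228 + 2)
  82/228 + 2 = 0.3596… + 2 = 2.3596…
  H = 60 × 2.3596… = 141.578…° → H = 141.6°
= HSL(141.6°, 95.8%, 46.7%)


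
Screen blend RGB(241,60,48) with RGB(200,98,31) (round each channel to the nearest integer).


Screen: C = 255 - (255-A)×(255-B)/255, rounded to nearest integer
R: 255 - (255-241)×(255-200)/255 = 255 - 770/255 ≈ 255 - 3.020 = 251.980 → 252
G: 255 - (255-60)×(255-98)/255 = 255 - 30615/255 ≈ 255 - 120.059 = 134.941 → 135
B: 255 - (255-48)×(255-31)/255 = 255 - 46368/255 ≈ 255 - 181.835 = 73.165 → 73
= RGB(252, 135, 73)


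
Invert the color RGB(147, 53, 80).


Invert: (255-R, 255-G, 255-B)
R: 255-147 = 108
G: 255-53 = 202
B: 255-80 = 175
= RGB(108, 202, 175)


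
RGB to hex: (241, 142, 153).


R = 241 → F1 (hex)
G = 142 → 8E (hex)
B = 153 → 99 (hex)
Hex = #F18E99


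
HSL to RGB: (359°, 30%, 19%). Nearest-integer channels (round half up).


H=359°, S=0.30, L=0.19
C = (1-|2L-1|)×S = (1-|-0.62|)×0.30 = 0.114
H' = H/60 = 359/60 ≈ 5.9833; X = C×(1-|H' mod 2 - 1|) = 0.0019
m = L - C/2 = 0.19 - 0.057 = 0.133
Sector ⌊H'⌋ = 5 → (R',G',B') = (0.114, 0.0, 0.0019)
RGB = ((R'+m)×255, (G'+m)×255, (B'+m)×255) = (62.985, 33.915, 34.3995)
Round half up → RGB(63, 34, 34)


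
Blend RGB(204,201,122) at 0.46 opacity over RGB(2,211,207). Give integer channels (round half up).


C = α×F + (1-α)×B, with 1-α = 0.54
R: 0.46×204 + 0.54×2 = 93.84 + 1.08 = 94.92 → 95
G: 0.46×201 + 0.54×211 = 92.46 + 113.94 = 206.40 → 206
B: 0.46×122 + 0.54×207 = 56.12 + 111.78 = 167.90 → 168
= RGB(95, 206, 168)


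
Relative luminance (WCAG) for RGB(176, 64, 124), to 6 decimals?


Linearize each channel (sRGB transfer function): c = v/255; c_lin = c/12.92 if c ≤ 0.04045, else ((c+0.055)/1.055)^2.4
  R: 176/255 ≈ 0.690196 > 0.04045 → ((0.690196+0.055)/1.055)^2.4 ≈ 0.434154
  G: 64/255 ≈ 0.250980 > 0.04045 → ((0.250980+0.055)/1.055)^2.4 ≈ 0.051269
  B: 124/255 ≈ 0.486275 > 0.04045 → ((0.486275+0.055)/1.055)^2.4 ≈ 0.201556
R_lin = 0.434154, G_lin = 0.051269, B_lin = 0.201556
L = 0.2126×R + 0.7152×G + 0.0722×B
L = 0.2126×0.434154 + 0.7152×0.051269 + 0.0722×0.201556
L ≈ 0.143521


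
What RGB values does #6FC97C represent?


6F → 111 (R)
C9 → 201 (G)
7C → 124 (B)
= RGB(111, 201, 124)


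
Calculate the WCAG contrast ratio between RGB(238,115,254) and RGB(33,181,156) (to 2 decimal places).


Linearize each sRGB channel c=v/255: c/12.92 if c ≤ 0.04045 else ((c+0.055)/1.055)^2.4
L = 0.2126×R_lin + 0.7152×G_lin + 0.0722×B_lin
Color 1 (238,115,254):
  R=238: 238/255≈0.9333 > 0.04045 → ((0.9333+0.055)/1.055)^2.4 ≈ 0.85499
  G=115: 115/255≈0.4510 > 0.04045 → ((0.4510+0.055)/1.055)^2.4 ≈ 0.17144
  B=254: 254/255≈0.9961 > 0.04045 → ((0.9961+0.055)/1.055)^2.4 ≈ 0.99110
  L1 = 0.2126×0.85499 + 0.7152×0.17144 + 0.0722×0.99110 ≈ 0.37594
Color 2 (33,181,156):
  R=33: 33/255≈0.1294 > 0.04045 → ((0.1294+0.055)/1.055)^2.4 ≈ 0.01521
  G=181: 181/255≈0.7098 > 0.04045 → ((0.7098+0.055)/1.055)^2.4 ≈ 0.46208
  B=156: 156/255≈0.6118 > 0.04045 → ((0.6118+0.055)/1.055)^2.4 ≈ 0.33245
  L2 = 0.2126×0.01521 + 0.7152×0.46208 + 0.0722×0.33245 ≈ 0.35771
Lighter = 0.37594, Darker = 0.35771
Ratio = (L_lighter + 0.05) / (L_darker + 0.05)
Ratio = (0.37594 + 0.05) / (0.35771 + 0.05) = 0.42594 / 0.40771 ≈ 1.0447
Ratio ≈ 1.04:1
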